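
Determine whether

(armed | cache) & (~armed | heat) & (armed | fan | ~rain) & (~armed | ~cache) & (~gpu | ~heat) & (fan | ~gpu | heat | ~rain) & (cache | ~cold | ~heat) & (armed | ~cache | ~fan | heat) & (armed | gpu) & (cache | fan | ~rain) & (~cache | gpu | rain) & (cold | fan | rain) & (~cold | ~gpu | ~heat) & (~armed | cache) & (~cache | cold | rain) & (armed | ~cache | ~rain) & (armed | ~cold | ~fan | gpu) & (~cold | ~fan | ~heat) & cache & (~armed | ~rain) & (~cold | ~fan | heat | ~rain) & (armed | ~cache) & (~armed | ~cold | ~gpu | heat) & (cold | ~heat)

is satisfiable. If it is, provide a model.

Case cache = True:
  (~armed | ~cache) forces armed = False.
  Clause (armed | ~cache) is falsified — contradiction.
Case cache = False:
  Clause (cache) is falsified — contradiction.
Both cases fail, so the formula is unsatisfiable.

The formula is unsatisfiable.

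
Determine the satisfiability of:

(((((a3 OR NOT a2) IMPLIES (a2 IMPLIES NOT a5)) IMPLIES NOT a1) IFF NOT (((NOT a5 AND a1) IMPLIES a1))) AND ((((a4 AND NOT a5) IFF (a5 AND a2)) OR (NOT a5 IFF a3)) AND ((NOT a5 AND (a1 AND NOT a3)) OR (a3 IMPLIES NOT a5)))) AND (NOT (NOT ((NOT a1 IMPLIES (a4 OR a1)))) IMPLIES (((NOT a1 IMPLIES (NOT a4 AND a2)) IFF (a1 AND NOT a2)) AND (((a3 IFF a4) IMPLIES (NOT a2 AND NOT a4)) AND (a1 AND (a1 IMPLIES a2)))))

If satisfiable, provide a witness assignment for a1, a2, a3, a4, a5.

Unsatisfiable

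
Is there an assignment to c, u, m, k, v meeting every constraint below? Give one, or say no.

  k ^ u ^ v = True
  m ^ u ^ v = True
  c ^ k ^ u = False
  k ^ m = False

c=T, u=F, m=T, k=T, v=F

k ^ u ^ v = T ^ F ^ F = True ✓
m ^ u ^ v = T ^ F ^ F = True ✓
c ^ k ^ u = T ^ T ^ F = False ✓
k ^ m = T ^ T = False ✓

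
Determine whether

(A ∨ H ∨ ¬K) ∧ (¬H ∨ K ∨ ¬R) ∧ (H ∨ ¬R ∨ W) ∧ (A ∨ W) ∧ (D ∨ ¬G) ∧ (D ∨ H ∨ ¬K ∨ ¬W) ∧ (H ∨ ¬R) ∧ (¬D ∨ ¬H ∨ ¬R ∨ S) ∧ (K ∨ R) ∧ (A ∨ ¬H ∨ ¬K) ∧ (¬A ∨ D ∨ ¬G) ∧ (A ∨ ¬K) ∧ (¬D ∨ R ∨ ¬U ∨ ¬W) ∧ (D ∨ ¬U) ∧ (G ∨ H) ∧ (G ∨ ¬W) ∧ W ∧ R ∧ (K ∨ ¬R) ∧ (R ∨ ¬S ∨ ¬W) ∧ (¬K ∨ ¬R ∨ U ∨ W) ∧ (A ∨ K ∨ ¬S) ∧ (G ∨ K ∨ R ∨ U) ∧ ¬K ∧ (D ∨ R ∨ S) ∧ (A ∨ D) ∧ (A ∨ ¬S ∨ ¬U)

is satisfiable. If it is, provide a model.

The formula is unsatisfiable.

Case K = True:
  Clause (¬K) is falsified — contradiction.
Case K = False:
  (K ∨ R) forces R = True.
  Clause (K ∨ ¬R) is falsified — contradiction.
Both cases fail, so the formula is unsatisfiable.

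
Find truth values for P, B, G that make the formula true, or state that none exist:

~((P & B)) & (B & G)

P: False, B: True, G: True

  ~((P & B)) = True
    P & B = False
  B & G = True
Both conjuncts True, so the formula holds.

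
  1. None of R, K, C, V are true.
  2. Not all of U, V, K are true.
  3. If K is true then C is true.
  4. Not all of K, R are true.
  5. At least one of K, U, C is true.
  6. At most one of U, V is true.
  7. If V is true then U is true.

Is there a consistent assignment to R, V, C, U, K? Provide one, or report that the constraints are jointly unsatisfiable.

R: False, V: False, C: False, U: True, K: False

  (1) {R, K, C, V}: 0 true — none ✓
  (2) {U, V, K}: 1/3 true — not all ✓
  (3) K=F ⇒ C: vacuous ✓
  (4) {K, R}: 0/2 true — not all ✓
  (5) {K, U, C}: 1 true — at least one ✓
  (6) {U, V}: 1 true — at most one ✓
  (7) V=F ⇒ U: vacuous ✓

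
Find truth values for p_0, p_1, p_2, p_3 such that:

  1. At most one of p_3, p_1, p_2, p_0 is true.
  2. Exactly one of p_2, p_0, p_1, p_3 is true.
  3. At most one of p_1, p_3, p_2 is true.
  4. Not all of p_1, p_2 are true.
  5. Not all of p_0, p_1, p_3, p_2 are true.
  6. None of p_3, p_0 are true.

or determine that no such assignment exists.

p_0=F, p_1=T, p_2=F, p_3=F

  (1) {p_3, p_1, p_2, p_0}: 1 true — at most one ✓
  (2) {p_2, p_0, p_1, p_3}: 1 true — exactly one ✓
  (3) {p_1, p_3, p_2}: 1 true — at most one ✓
  (4) {p_1, p_2}: 1/2 true — not all ✓
  (5) {p_0, p_1, p_3, p_2}: 1/4 true — not all ✓
  (6) {p_3, p_0}: 0 true — none ✓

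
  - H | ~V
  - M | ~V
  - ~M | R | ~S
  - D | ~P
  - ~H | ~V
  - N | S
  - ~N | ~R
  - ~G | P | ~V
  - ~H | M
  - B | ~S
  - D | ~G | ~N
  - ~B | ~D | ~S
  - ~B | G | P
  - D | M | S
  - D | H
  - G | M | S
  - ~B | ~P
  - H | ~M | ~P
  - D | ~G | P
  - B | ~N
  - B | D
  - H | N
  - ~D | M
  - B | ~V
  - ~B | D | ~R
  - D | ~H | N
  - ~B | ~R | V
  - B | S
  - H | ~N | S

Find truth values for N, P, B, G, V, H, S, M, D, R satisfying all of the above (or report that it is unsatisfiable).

Set N = True.
  then (~N | ~R) forces R = False.
  then (B | ~N) forces B = True.
  then (~B | ~P) forces P = False.
  then (~B | G | P) forces G = True.
  then (D | ~G | P) forces D = True.
  then (~D | M) forces M = True.
  then (~M | R | ~S) forces S = False.
  then (~G | P | ~V) forces V = False.
  then (H | ~N | S) forces H = True.
All clauses satisfied.

N = True; P = False; B = True; G = True; V = False; H = True; S = False; M = True; D = True; R = False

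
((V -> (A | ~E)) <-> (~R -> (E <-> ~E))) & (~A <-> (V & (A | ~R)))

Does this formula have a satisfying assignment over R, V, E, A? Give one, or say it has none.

R: False, V: True, E: True, A: False

  (V -> (A | ~E)) <-> (~R -> (E <-> ~E)) = True
    V -> (A | ~E) = False
      A | ~E = False
        ~E = False
    ~R -> (E <-> ~E) = False
      ~R = True
      E <-> ~E = False
        ~E = False
  ~A <-> (V & (A | ~R)) = True
    ~A = True
    V & (A | ~R) = True
      A | ~R = True
        ~R = True
Both conjuncts True, so the formula holds.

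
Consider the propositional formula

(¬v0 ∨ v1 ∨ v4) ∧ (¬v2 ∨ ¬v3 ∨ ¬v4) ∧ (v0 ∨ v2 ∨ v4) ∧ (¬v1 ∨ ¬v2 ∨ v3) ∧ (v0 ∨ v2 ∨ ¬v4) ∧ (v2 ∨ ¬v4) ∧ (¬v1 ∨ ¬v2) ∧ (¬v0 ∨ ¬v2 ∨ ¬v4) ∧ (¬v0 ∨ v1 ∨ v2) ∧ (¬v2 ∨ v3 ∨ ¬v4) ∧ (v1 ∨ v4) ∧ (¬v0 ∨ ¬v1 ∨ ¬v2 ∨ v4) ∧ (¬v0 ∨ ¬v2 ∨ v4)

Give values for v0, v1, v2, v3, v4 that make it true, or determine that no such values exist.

v0 = True, v1 = True, v2 = False, v3 = True, v4 = False

Set v0 = True.
Set v1 = True.
  then (¬v1 ∨ ¬v2) forces v2 = False.
  then (v2 ∨ ¬v4) forces v4 = False.
Set v3 = True.
All clauses satisfied.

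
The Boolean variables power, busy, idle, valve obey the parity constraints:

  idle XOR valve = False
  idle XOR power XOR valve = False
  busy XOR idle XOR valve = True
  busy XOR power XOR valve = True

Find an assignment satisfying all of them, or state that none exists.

power=F; busy=T; idle=F; valve=F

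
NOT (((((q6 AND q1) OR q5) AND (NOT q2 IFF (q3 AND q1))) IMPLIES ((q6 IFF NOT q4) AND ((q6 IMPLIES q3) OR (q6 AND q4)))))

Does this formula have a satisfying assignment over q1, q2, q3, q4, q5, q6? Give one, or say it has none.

q1: True, q2: False, q3: True, q4: True, q5: False, q6: True

  NOT (((((q6 AND q1) OR q5) AND (NOT q2 IFF (q3 AND q1))) IMPLIES ((q6 IFF NOT q4) AND ((q6 IMPLIES q3) OR (q6 AND q4))))) = True
    (((q6 AND q1) OR q5) AND (NOT q2 IFF (q3 AND q1))) IMPLIES ((q6 IFF NOT q4) AND ((q6 IMPLIES q3) OR (q6 AND q4))) = False
      ((q6 AND q1) OR q5) AND (NOT q2 IFF (q3 AND q1)) = True
        (q6 AND q1) OR q5 = True
          q6 AND q1 = True
        NOT q2 IFF (q3 AND q1) = True
          NOT q2 = True
          q3 AND q1 = True
      (q6 IFF NOT q4) AND ((q6 IMPLIES q3) OR (q6 AND q4)) = False
        q6 IFF NOT q4 = False
          NOT q4 = False
        (q6 IMPLIES q3) OR (q6 AND q4) = True
          q6 IMPLIES q3 = True
          q6 AND q4 = True
The formula evaluates to True.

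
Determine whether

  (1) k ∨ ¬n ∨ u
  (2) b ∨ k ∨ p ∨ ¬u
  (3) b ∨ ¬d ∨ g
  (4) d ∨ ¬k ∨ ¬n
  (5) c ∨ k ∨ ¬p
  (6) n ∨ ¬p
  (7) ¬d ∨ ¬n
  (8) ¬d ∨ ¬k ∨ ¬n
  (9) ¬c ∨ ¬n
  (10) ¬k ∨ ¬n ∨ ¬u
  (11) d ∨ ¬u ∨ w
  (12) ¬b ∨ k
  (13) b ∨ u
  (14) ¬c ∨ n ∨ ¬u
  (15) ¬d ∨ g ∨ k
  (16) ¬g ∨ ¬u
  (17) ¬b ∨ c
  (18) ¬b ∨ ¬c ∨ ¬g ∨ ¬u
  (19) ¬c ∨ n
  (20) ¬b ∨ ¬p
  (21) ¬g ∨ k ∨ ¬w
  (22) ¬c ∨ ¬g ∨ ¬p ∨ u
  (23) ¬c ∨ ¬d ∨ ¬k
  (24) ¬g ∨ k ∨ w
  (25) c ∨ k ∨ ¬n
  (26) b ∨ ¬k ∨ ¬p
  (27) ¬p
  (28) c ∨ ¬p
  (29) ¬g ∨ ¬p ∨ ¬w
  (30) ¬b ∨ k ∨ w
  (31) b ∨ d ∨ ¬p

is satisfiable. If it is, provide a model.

d = False, p = False, k = True, b = False, u = True, w = True, n = False, c = False, g = False

Unit clause (¬p) forces p = False.
Set d = False.
Try k = False:
  (¬b ∨ k) forces b = False.
  (b ∨ k ∨ p ∨ ¬u) forces u = False.
  clause (b ∨ u) is falsified — backtrack.
So k = True.
  then (d ∨ ¬k ∨ ¬n) forces n = False.
  then (¬c ∨ n) forces c = False.
  then (¬b ∨ c) forces b = False.
  then (b ∨ u) forces u = True.
  then (¬g ∨ ¬u) forces g = False.
  then (d ∨ ¬u ∨ w) forces w = True.
All clauses satisfied.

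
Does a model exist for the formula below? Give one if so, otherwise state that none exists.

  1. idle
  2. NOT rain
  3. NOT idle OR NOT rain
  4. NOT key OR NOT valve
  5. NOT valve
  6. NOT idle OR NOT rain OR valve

Unit clause (idle) forces idle = True.
Unit clause (NOT rain) forces rain = False.
Unit clause (NOT valve) forces valve = False.
Set key = True.
All clauses satisfied.

idle = True, rain = False, key = True, valve = False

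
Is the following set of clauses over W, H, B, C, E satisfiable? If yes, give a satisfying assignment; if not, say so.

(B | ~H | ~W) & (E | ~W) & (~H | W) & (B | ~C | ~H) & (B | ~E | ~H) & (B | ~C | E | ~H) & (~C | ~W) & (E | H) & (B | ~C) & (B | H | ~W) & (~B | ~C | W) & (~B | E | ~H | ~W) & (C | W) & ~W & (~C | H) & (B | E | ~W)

Case W = True:
  Clause (~W) is falsified — contradiction.
Case W = False:
  (~H | W) forces H = False.
  (E | H) forces E = True.
  (C | W) forces C = True.
  Clause (~C | H) is falsified — contradiction.
Both cases fail, so the formula is unsatisfiable.

No satisfying assignment exists.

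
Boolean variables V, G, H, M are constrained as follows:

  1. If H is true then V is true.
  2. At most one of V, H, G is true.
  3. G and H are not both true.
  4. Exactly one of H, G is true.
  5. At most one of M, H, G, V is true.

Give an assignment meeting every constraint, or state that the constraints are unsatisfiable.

V=F; G=T; H=F; M=F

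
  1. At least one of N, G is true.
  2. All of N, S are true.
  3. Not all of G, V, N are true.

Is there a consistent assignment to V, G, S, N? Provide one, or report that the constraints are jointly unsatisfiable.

V = False; G = False; S = True; N = True

  (1) {N, G}: 1 true — at least one ✓
  (2) {N, S}: all 2 true ✓
  (3) {G, V, N}: 1/3 true — not all ✓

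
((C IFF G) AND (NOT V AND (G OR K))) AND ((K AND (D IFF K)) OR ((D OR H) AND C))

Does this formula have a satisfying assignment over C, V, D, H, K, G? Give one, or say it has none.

C=T, V=F, D=T, H=F, K=T, G=T

  (C IFF G) AND (NOT V AND (G OR K)) = True
    C IFF G = True
    NOT V AND (G OR K) = True
      NOT V = True
      G OR K = True
  (K AND (D IFF K)) OR ((D OR H) AND C) = True
    K AND (D IFF K) = True
      D IFF K = True
    (D OR H) AND C = True
      D OR H = True
Both conjuncts True, so the formula holds.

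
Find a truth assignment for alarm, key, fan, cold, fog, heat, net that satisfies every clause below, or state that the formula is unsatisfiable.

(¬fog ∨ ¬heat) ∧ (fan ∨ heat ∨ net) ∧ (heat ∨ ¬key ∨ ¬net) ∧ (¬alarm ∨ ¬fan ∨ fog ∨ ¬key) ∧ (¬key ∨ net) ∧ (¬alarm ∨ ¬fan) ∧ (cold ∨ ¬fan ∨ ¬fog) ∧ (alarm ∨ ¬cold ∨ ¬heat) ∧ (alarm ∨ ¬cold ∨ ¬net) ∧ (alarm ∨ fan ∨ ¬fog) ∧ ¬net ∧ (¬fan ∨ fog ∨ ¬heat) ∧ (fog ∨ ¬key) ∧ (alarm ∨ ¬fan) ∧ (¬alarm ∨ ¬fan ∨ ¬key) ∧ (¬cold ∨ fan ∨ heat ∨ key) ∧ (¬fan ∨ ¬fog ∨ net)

alarm = False; key = False; fan = False; cold = False; fog = False; heat = True; net = False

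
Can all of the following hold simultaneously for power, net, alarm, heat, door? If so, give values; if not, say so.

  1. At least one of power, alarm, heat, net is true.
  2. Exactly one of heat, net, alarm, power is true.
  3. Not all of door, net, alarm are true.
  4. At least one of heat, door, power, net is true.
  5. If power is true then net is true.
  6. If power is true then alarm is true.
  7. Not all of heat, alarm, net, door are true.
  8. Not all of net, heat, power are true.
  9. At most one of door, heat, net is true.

power = False, net = False, alarm = False, heat = True, door = False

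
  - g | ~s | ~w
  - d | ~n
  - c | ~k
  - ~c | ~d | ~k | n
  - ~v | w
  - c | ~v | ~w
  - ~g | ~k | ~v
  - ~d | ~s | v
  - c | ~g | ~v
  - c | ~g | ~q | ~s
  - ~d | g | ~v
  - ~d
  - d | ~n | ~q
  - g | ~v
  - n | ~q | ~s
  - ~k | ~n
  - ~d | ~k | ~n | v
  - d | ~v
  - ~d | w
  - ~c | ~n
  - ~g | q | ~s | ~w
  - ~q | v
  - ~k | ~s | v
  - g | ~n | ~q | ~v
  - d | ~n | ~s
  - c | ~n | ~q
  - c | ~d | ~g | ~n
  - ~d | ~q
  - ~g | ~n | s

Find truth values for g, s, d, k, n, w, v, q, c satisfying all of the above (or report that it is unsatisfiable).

g=T, s=F, d=F, k=T, n=F, w=F, v=F, q=F, c=T

Unit clause (~d) forces d = False.
In (d | ~v) only ~v is left, so v = False.
In (~q | v) only ~q is left, so q = False.
In (d | ~n) only ~n is left, so n = False.
Set g = True.
Set s = False.
Set k = True.
  then (c | ~k) forces c = True.
Set w = False.
All clauses satisfied.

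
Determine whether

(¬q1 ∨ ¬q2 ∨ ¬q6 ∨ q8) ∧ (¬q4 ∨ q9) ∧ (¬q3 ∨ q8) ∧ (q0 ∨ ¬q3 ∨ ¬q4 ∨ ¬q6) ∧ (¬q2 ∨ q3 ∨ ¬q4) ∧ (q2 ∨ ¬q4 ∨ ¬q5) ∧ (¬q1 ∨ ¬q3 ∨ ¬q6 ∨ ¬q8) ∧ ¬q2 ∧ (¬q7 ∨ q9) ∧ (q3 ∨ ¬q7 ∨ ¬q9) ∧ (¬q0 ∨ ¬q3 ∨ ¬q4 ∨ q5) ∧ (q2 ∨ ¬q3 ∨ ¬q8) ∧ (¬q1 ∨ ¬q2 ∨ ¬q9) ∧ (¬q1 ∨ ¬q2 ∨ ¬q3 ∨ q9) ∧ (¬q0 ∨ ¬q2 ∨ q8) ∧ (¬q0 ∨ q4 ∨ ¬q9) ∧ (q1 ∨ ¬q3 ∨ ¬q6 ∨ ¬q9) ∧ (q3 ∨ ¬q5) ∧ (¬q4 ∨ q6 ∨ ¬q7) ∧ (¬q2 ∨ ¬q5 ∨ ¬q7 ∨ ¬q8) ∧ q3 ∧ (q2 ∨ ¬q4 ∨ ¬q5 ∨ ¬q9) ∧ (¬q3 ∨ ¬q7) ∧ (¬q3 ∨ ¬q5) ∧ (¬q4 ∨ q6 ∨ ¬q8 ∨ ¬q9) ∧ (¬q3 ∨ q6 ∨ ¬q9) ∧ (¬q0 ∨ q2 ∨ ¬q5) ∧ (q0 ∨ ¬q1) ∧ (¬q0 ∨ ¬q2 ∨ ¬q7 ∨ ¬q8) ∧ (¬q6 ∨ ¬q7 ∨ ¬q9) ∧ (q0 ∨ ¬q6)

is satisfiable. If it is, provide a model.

Case q2 = True:
  Clause (¬q2) is falsified — contradiction.
Case q2 = False:
  (q3) forces q3 = True.
  (¬q3 ∨ q8) forces q8 = True.
  Clause (q2 ∨ ¬q3 ∨ ¬q8) is falsified — contradiction.
Both cases fail, so the formula is unsatisfiable.

Unsatisfiable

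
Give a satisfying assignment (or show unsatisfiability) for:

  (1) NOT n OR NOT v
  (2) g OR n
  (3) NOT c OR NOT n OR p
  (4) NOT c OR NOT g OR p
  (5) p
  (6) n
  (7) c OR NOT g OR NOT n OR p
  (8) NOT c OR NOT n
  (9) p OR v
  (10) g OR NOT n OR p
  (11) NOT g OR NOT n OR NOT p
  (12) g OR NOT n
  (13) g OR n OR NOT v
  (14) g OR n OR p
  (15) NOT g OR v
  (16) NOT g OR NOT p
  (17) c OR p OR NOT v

Case g = True:
  (p) forces p = True.
  Clause (NOT g OR NOT p) is falsified — contradiction.
Case g = False:
  (g OR n) forces n = True.
  Clause (g OR NOT n) is falsified — contradiction.
Both cases fail, so the formula is unsatisfiable.

UNSATISFIABLE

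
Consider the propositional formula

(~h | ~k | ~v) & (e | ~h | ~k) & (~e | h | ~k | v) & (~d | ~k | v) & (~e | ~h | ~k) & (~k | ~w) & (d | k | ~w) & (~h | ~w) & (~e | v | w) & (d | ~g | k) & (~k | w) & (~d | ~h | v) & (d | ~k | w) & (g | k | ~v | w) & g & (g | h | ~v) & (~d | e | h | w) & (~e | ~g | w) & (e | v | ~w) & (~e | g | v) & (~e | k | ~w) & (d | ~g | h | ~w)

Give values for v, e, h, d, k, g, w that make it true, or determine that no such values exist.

v: True; e: False; h: False; d: True; k: False; g: True; w: True

Unit clause (g) forces g = True.
Set v = True.
Try e = True:
  (~e | ~g | w) forces w = True.
  (~k | ~w) forces k = False.
  clause (~e | k | ~w) is falsified — backtrack.
So e = False.
Set h = False.
Set d = True.
  then (~d | e | h | w) forces w = True.
  then (~k | ~w) forces k = False.
All clauses satisfied.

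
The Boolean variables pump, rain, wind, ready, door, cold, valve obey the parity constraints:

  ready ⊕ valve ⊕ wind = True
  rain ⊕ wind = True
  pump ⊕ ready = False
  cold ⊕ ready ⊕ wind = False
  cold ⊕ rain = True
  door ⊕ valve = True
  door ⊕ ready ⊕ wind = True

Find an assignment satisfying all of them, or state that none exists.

The formula is unsatisfiable.

Adding constraints 1, 6, 7 mod 2: every variable appears an even number of times on the left, so the left side is 0.
But the right sides sum to 1 (mod 2). 0 ≠ 1 — the system is inconsistent.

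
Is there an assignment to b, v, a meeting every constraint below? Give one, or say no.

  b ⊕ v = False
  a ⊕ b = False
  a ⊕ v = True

No satisfying assignment exists.

Adding constraints 1, 2, 3 mod 2: every variable appears an even number of times on the left, so the left side is 0.
But the right sides sum to 1 (mod 2). 0 ≠ 1 — the system is inconsistent.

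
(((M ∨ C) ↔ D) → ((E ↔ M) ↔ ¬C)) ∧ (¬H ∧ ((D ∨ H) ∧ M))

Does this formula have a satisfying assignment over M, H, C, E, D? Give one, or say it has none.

M: True, H: False, C: False, E: True, D: True

  ((M ∨ C) ↔ D) → ((E ↔ M) ↔ ¬C) = True
    (M ∨ C) ↔ D = True
      M ∨ C = True
    (E ↔ M) ↔ ¬C = True
      E ↔ M = True
      ¬C = True
  ¬H ∧ ((D ∨ H) ∧ M) = True
    ¬H = True
    (D ∨ H) ∧ M = True
      D ∨ H = True
Both conjuncts True, so the formula holds.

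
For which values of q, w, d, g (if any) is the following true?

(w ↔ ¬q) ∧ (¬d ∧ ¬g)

q = True, w = False, d = False, g = False

  w ↔ ¬q = True
    ¬q = False
  ¬d ∧ ¬g = True
    ¬d = True
    ¬g = True
Both conjuncts True, so the formula holds.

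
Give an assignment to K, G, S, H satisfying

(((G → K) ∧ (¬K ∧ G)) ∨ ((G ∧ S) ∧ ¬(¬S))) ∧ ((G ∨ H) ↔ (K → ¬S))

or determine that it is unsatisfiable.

K: False; G: True; S: True; H: True

  ((G → K) ∧ (¬K ∧ G)) ∨ ((G ∧ S) ∧ ¬(¬S)) = True
    (G → K) ∧ (¬K ∧ G) = False
      G → K = False
      ¬K ∧ G = True
        ¬K = True
    (G ∧ S) ∧ ¬(¬S) = True
      G ∧ S = True
      ¬(¬S) = True
        ¬S = False
  (G ∨ H) ↔ (K → ¬S) = True
    G ∨ H = True
    K → ¬S = True
      ¬S = False
Both conjuncts True, so the formula holds.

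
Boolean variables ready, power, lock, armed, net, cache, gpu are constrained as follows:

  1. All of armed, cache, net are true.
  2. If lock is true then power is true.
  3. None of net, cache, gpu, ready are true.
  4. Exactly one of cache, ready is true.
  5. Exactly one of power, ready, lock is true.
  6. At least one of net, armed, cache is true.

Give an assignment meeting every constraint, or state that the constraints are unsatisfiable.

No satisfying assignment exists.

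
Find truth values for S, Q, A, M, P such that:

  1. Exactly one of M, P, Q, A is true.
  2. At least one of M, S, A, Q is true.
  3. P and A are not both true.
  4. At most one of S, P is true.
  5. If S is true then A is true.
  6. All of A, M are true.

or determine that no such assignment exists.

Case A = True:
  (1) with A=T forces M = False.
  Constraint (6) is violated (M=F) — contradiction.
Case A = False:
  Constraint (6) is violated (A=F) — contradiction.
Both cases fail — unsatisfiable.

UNSATISFIABLE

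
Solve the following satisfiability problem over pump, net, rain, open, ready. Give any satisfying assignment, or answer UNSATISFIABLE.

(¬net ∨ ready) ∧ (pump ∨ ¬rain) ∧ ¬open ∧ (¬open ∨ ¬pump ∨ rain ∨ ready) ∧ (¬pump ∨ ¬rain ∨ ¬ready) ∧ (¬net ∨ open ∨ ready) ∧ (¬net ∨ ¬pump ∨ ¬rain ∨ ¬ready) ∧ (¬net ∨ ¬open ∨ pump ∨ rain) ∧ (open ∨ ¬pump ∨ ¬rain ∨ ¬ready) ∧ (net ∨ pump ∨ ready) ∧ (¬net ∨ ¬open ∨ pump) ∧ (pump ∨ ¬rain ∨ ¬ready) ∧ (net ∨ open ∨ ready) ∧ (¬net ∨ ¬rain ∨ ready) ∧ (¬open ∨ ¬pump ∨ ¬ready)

pump: True; net: True; rain: False; open: False; ready: True

Unit clause (¬open) forces open = False.
Set pump = True.
Set net = True.
  then (¬net ∨ ready) forces ready = True.
  then (¬pump ∨ ¬rain ∨ ¬ready) forces rain = False.
All clauses satisfied.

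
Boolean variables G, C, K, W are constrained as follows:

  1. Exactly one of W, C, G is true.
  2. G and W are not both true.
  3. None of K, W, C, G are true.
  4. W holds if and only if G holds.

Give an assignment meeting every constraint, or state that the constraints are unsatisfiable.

Case G = True:
  Constraint (3) is violated (G=T) — contradiction.
Case G = False:
  (3) forces K = False.
  (3) forces W = False.
  (1) with W=F, G=F forces C = True.
  Constraint (3) is violated (C=T) — contradiction.
Both cases fail — unsatisfiable.

Unsatisfiable — no assignment works.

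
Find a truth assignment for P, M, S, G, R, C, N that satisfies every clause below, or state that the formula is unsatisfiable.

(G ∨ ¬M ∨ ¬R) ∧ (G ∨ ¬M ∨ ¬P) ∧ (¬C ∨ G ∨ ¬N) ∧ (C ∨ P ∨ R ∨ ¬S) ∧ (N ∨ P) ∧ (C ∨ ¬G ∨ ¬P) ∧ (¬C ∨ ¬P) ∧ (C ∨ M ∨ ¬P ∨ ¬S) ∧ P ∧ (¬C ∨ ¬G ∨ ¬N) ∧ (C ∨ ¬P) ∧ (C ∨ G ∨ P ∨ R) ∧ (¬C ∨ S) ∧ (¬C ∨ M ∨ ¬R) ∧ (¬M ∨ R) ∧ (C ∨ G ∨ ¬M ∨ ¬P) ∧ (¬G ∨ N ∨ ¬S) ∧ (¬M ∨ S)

Case P = True:
  (¬C ∨ ¬P) forces C = False.
  Clause (C ∨ ¬P) is falsified — contradiction.
Case P = False:
  Clause (P) is falsified — contradiction.
Both cases fail, so the formula is unsatisfiable.

Unsatisfiable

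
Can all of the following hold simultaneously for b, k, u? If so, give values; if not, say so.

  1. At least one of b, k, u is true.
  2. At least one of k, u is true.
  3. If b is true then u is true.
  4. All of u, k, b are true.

b = True, k = True, u = True

  (1) {b, k, u}: 3 true — at least one ✓
  (2) {k, u}: 2 true — at least one ✓
  (3) b=T ⇒ u: T ✓
  (4) {u, k, b}: all 3 true ✓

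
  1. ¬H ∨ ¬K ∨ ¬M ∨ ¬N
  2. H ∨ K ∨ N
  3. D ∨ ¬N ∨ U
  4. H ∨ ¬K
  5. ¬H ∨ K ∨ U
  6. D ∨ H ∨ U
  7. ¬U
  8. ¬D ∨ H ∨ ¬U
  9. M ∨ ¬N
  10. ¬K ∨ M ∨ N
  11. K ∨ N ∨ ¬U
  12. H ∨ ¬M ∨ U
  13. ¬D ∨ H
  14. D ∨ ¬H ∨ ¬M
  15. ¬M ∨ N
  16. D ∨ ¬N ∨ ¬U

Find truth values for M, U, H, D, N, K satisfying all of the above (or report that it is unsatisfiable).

Case M = True:
  (¬U) forces U = False.
  (H ∨ ¬M ∨ U) forces H = True.
  (¬H ∨ K ∨ U) forces K = True.
  (¬H ∨ ¬K ∨ ¬M ∨ ¬N) forces N = False.
  Clause (¬M ∨ N) is falsified — contradiction.
Case M = False:
  (¬U) forces U = False.
  (M ∨ ¬N) forces N = False.
  (¬K ∨ M ∨ N) forces K = False.
  (H ∨ K ∨ N) forces H = True.
  Clause (¬H ∨ K ∨ U) is falsified — contradiction.
Both cases fail, so the formula is unsatisfiable.

No satisfying assignment exists.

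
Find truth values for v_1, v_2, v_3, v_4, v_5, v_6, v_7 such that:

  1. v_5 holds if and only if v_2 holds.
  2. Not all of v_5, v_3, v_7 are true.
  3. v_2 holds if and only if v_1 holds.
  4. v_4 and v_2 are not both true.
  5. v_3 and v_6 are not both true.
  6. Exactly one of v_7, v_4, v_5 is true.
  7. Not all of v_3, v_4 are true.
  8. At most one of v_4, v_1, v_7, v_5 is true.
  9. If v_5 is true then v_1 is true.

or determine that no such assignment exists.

v_1 = False, v_2 = False, v_3 = False, v_4 = True, v_5 = False, v_6 = False, v_7 = False

  (1) v_5=F, v_2=F — same ✓
  (2) {v_5, v_3, v_7}: 0/3 true — not all ✓
  (3) v_2=F, v_1=F — same ✓
  (4) v_4=T, v_2=F — not both ✓
  (5) v_3=F, v_6=F — not both ✓
  (6) {v_7, v_4, v_5}: 1 true — exactly one ✓
  (7) {v_3, v_4}: 1/2 true — not all ✓
  (8) {v_4, v_1, v_7, v_5}: 1 true — at most one ✓
  (9) v_5=F ⇒ v_1: vacuous ✓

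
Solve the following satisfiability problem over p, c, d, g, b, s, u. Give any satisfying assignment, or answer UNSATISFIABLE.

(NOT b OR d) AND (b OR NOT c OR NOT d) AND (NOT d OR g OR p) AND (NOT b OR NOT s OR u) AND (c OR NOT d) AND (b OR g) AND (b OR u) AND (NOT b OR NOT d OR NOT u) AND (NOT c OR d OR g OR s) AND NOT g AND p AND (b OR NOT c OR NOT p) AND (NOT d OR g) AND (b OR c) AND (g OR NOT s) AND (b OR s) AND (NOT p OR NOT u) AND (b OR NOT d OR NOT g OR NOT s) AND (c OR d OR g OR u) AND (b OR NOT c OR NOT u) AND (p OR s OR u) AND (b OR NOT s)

Unsatisfiable — no assignment works.

Case g = True:
  Clause (NOT g) is falsified — contradiction.
Case g = False:
  (b OR g) forces b = True.
  (NOT b OR d) forces d = True.
  Clause (NOT d OR g) is falsified — contradiction.
Both cases fail, so the formula is unsatisfiable.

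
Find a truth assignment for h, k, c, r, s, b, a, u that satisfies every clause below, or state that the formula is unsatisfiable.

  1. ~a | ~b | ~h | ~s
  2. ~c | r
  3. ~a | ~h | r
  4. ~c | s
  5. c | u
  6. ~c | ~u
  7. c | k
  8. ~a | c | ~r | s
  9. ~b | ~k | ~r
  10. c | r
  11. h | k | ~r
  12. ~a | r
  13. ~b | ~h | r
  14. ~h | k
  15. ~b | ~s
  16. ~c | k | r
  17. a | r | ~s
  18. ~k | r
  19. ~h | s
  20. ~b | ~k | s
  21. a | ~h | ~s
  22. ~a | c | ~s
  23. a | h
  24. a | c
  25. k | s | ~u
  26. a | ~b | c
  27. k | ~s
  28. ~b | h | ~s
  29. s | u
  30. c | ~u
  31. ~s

Case s = True:
  Clause (~s) is falsified — contradiction.
Case s = False:
  (~c | s) forces c = False.
  (c | u) forces u = True.
  Clause (c | ~u) is falsified — contradiction.
Both cases fail, so the formula is unsatisfiable.

Unsatisfiable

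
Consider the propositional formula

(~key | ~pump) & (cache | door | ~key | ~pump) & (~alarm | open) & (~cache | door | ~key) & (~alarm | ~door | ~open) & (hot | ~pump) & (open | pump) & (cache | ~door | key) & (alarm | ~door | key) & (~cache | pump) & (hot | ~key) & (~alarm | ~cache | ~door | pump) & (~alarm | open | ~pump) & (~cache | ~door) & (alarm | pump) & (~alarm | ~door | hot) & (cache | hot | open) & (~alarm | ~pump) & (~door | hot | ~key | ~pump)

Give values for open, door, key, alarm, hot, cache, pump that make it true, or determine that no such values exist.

Set open = False.
  then (~alarm | open) forces alarm = False.
  then (open | pump) forces pump = True.
  then (~key | ~pump) forces key = False.
  then (hot | ~pump) forces hot = True.
  then (alarm | ~door | key) forces door = False.
Set cache = False.
All clauses satisfied.

open = False, door = False, key = False, alarm = False, hot = True, cache = False, pump = True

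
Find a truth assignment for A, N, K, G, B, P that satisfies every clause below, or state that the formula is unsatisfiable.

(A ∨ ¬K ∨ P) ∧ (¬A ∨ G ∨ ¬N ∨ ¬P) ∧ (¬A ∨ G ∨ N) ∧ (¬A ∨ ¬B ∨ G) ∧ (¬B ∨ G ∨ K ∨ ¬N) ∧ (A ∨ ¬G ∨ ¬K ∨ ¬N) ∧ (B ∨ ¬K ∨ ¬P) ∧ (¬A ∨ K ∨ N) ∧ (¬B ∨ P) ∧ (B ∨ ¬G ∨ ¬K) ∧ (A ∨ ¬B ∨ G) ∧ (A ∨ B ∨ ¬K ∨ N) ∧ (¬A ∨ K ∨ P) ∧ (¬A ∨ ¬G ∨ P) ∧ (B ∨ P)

A = True, N = True, K = True, G = True, B = True, P = True

Set A = True.
Set N = True.
Set K = True.
Try G = False:
  (¬A ∨ G ∨ ¬N ∨ ¬P) forces P = False.
  (¬A ∨ ¬B ∨ G) forces B = False.
  clause (B ∨ P) is falsified — backtrack.
So G = True.
  then (B ∨ ¬G ∨ ¬K) forces B = True.
  then (¬A ∨ ¬G ∨ P) forces P = True.
All clauses satisfied.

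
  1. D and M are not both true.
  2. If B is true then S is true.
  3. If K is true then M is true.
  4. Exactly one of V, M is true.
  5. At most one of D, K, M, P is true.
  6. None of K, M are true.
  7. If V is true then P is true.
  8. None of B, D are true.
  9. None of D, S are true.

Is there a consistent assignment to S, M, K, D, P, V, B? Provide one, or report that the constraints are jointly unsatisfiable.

S = False; M = False; K = False; D = False; P = True; V = True; B = False

  (1) D=F, M=F — not both ✓
  (2) B=F ⇒ S: vacuous ✓
  (3) K=F ⇒ M: vacuous ✓
  (4) {V, M}: 1 true — exactly one ✓
  (5) {D, K, M, P}: 1 true — at most one ✓
  (6) {K, M}: 0 true — none ✓
  (7) V=T ⇒ P: T ✓
  (8) {B, D}: 0 true — none ✓
  (9) {D, S}: 0 true — none ✓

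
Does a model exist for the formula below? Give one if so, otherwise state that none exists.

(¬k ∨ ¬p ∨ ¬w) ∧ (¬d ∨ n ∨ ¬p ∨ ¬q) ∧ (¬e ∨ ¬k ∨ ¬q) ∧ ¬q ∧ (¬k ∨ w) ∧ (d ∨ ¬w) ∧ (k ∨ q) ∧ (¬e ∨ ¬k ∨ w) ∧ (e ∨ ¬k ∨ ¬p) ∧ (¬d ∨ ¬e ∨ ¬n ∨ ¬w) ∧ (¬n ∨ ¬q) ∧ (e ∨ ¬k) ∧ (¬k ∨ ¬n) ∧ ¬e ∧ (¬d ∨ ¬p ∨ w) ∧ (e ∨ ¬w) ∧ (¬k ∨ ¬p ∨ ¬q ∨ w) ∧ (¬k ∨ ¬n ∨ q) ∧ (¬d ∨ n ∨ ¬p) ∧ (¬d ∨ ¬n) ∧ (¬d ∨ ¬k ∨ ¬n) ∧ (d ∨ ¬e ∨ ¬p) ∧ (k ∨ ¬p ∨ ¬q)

The formula is unsatisfiable.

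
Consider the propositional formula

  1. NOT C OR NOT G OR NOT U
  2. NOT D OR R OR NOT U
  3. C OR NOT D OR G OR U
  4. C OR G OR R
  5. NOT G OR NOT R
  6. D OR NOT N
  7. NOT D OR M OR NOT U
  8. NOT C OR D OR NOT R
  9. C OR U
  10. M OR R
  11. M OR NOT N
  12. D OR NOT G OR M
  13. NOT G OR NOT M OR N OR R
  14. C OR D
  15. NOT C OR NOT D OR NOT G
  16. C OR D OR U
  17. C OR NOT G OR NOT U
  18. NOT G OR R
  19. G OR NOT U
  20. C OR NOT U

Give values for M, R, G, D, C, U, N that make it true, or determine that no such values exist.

Set M = True.
Set R = True.
  then (NOT G OR NOT R) forces G = False.
  then (G OR NOT U) forces U = False.
  then (C OR U) forces C = True.
  then (NOT C OR D OR NOT R) forces D = True.
Set N = True.
All clauses satisfied.

M: True, R: True, G: False, D: True, C: True, U: False, N: True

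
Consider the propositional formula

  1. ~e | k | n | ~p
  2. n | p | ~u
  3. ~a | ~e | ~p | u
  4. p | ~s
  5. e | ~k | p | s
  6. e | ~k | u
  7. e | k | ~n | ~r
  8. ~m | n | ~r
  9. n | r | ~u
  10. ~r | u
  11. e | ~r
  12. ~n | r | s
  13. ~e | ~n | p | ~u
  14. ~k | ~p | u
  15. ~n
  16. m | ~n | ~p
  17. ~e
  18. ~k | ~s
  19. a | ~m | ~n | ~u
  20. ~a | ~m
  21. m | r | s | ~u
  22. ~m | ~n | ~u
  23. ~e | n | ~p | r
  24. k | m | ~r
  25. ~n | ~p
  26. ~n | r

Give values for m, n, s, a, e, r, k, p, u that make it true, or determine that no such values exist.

Unit clause (~n) forces n = False.
Unit clause (~e) forces e = False.
In (e | ~r) only ~r is left, so r = False.
In (n | r | ~u) only ~u is left, so u = False.
In (e | ~k | u) only ~k is left, so k = False.
Set m = False.
Set s = False.
Set a = False.
Set p = True.
All clauses satisfied.

m = False, n = False, s = False, a = False, e = False, r = False, k = False, p = True, u = False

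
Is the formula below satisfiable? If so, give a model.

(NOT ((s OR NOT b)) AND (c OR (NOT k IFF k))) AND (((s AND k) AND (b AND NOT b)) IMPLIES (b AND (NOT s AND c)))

s: False, k: True, b: True, c: True

  NOT ((s OR NOT b)) AND (c OR (NOT k IFF k)) = True
    NOT ((s OR NOT b)) = True
      s OR NOT b = False
        NOT b = False
    c OR (NOT k IFF k) = True
      NOT k IFF k = False
        NOT k = False
  ((s AND k) AND (b AND NOT b)) IMPLIES (b AND (NOT s AND c)) = True
    (s AND k) AND (b AND NOT b) = False
      s AND k = False
      b AND NOT b = False
        NOT b = False
    b AND (NOT s AND c) = True
      NOT s AND c = True
        NOT s = True
Both conjuncts True, so the formula holds.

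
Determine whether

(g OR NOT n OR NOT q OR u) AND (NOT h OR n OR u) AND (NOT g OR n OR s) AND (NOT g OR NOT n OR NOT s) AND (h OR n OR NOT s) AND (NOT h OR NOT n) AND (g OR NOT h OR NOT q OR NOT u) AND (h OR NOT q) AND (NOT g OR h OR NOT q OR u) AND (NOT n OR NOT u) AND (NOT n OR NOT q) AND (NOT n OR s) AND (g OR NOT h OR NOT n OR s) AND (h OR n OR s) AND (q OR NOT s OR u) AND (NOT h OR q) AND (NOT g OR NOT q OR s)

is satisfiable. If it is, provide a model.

u: True, g: True, q: True, n: False, s: True, h: True

Set u = True.
  then (NOT n OR NOT u) forces n = False.
Set g = True.
  then (NOT g OR n OR s) forces s = True.
  then (h OR n OR NOT s) forces h = True.
  then (NOT h OR q) forces q = True.
All clauses satisfied.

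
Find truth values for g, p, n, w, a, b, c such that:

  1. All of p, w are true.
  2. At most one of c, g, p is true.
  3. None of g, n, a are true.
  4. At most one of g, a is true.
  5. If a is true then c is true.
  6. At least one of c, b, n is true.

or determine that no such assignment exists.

g = False, p = True, n = False, w = True, a = False, b = True, c = False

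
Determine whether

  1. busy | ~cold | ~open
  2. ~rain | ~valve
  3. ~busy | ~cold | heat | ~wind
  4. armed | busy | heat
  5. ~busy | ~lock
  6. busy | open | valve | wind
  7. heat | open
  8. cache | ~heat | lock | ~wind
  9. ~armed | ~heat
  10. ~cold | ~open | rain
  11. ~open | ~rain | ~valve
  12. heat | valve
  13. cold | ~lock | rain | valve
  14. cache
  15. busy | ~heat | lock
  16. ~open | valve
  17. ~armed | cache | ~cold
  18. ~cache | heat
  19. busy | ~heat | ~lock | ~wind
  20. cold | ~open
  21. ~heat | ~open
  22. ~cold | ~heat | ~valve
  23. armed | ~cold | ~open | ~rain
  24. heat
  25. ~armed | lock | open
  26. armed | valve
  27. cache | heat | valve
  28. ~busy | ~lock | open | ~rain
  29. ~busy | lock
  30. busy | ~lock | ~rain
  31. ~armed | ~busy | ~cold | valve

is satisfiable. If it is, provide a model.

Unit clause (cache) forces cache = True.
In (~cache | heat) only heat is left, so heat = True.
In (~heat | ~open) only ~open is left, so open = False.
In (~armed | ~heat) only ~armed is left, so armed = False.
In (armed | valve) only valve is left, so valve = True.
In (~rain | ~valve) only ~rain is left, so rain = False.
In (~cold | ~heat | ~valve) only ~cold is left, so cold = False.
Try lock = False:
  (busy | ~heat | lock) forces busy = True.
  clause (~busy | lock) is falsified — backtrack.
So lock = True.
  then (~busy | ~lock) forces busy = False.
  then (busy | ~heat | ~lock | ~wind) forces wind = False.
All clauses satisfied.

open=F, cache=T, lock=T, heat=T, wind=F, valve=T, busy=F, armed=F, rain=F, cold=F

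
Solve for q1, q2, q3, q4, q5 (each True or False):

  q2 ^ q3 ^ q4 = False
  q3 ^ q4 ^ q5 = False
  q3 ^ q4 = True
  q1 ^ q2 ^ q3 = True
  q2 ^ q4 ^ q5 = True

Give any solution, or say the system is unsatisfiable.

q1 = False, q2 = True, q3 = False, q4 = True, q5 = True

q2 ^ q3 ^ q4 = T ^ F ^ T = False ✓
q3 ^ q4 ^ q5 = F ^ T ^ T = False ✓
q3 ^ q4 = F ^ T = True ✓
q1 ^ q2 ^ q3 = F ^ T ^ F = True ✓
q2 ^ q4 ^ q5 = T ^ T ^ T = True ✓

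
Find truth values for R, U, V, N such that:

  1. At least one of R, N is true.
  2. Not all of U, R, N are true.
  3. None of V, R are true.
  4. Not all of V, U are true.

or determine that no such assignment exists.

R = False; U = True; V = False; N = True

  (1) {R, N}: 1 true — at least one ✓
  (2) {U, R, N}: 2/3 true — not all ✓
  (3) {V, R}: 0 true — none ✓
  (4) {V, U}: 1/2 true — not all ✓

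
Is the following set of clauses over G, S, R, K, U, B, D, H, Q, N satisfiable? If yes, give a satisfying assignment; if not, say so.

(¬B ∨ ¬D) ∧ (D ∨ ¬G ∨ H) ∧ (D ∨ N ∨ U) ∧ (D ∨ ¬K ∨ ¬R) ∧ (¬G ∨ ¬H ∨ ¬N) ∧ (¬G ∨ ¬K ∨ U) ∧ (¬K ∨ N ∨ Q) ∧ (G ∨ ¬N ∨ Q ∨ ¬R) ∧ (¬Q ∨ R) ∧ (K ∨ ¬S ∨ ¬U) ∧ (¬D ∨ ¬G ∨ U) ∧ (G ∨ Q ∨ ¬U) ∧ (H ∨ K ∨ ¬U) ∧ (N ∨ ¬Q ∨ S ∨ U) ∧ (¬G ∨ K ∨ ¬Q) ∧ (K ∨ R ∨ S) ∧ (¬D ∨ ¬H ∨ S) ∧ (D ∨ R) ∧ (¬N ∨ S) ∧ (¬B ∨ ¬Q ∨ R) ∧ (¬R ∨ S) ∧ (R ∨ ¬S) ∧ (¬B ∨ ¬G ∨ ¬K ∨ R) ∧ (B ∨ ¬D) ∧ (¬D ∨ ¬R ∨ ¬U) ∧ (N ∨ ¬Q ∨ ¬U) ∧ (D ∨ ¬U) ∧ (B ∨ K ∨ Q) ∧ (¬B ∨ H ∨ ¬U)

Set G = False.
Try S = False:
  (¬N ∨ S) forces N = False.
  (¬R ∨ S) forces R = False.
  (¬Q ∨ R) forces Q = False.
  (¬K ∨ N ∨ Q) forces K = False.
  clause (K ∨ R ∨ S) is falsified — backtrack.
So S = True.
  then (R ∨ ¬S) forces R = True.
Set K = False.
  then (K ∨ ¬S ∨ ¬U) forces U = False.
Set B = False.
  then (B ∨ ¬D) forces D = False.
  then (B ∨ K ∨ Q) forces Q = True.
  then (D ∨ N ∨ U) forces N = True.
Set H = True.
All clauses satisfied.

G = False, S = True, R = True, K = False, U = False, B = False, D = False, H = True, Q = True, N = True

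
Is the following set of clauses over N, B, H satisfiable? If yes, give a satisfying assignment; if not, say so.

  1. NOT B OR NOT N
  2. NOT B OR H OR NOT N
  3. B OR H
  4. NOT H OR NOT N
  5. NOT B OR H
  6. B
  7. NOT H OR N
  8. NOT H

Unsatisfiable

Case H = True:
  Clause (NOT H) is falsified — contradiction.
Case H = False:
  (B OR H) forces B = True.
  Clause (NOT B OR H) is falsified — contradiction.
Both cases fail, so the formula is unsatisfiable.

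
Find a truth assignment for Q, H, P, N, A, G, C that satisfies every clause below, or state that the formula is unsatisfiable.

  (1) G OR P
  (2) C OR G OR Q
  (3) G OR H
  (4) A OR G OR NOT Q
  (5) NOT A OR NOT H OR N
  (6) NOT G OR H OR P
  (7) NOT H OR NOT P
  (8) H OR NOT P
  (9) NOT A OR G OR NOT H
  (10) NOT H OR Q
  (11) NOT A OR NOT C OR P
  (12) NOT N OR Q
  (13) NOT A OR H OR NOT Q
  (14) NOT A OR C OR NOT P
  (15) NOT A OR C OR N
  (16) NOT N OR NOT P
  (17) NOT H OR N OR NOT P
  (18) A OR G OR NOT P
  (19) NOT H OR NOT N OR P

Q=T; H=T; P=F; N=F; A=F; G=T; C=F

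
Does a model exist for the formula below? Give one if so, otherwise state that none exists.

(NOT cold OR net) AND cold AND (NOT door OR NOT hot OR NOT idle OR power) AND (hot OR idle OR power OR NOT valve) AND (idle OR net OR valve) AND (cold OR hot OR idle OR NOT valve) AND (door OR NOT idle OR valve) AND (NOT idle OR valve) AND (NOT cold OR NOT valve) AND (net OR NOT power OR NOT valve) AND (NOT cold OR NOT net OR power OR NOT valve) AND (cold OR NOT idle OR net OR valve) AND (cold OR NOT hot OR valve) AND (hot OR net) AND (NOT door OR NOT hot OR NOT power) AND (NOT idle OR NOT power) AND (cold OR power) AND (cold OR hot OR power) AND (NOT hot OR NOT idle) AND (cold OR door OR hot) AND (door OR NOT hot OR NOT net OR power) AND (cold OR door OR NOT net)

Unit clause (cold) forces cold = True.
In (NOT cold OR NOT valve) only NOT valve is left, so valve = False.
In (NOT cold OR net) only net is left, so net = True.
In (NOT idle OR valve) only NOT idle is left, so idle = False.
Set hot = False.
Set door = False.
Set power = True.
All clauses satisfied.

idle = False, hot = False, net = True, door = False, power = True, cold = True, valve = False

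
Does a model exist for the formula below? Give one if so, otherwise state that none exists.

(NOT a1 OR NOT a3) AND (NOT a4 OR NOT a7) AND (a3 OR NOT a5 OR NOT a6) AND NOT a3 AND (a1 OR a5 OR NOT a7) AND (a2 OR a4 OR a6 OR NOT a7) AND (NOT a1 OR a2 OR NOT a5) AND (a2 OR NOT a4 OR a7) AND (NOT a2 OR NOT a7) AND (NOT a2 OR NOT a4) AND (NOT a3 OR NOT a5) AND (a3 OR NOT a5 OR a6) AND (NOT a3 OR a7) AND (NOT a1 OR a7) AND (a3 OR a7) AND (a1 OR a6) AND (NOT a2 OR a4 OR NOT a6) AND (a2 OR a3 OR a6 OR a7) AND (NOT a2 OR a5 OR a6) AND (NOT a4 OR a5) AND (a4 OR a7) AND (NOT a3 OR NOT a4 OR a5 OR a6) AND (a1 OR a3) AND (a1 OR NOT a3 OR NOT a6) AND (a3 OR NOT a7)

Case a3 = True:
  Clause (NOT a3) is falsified — contradiction.
Case a3 = False:
  (a3 OR a7) forces a7 = True.
  Clause (a3 OR NOT a7) is falsified — contradiction.
Both cases fail, so the formula is unsatisfiable.

Unsatisfiable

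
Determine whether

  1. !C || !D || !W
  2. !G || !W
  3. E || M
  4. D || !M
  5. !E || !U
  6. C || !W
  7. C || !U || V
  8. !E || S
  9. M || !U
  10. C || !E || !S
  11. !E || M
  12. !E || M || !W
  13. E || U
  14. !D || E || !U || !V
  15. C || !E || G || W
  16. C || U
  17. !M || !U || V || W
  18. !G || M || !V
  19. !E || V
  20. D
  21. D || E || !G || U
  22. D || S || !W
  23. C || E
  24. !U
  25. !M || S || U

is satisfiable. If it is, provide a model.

Unit clause (D) forces D = True.
Unit clause (!U) forces U = False.
In (E || U) only E is left, so E = True.
In (C || U) only C is left, so C = True.
In (!E || V) only V is left, so V = True.
In (!C || !D || !W) only !W is left, so W = False.
In (!E || S) only S is left, so S = True.
In (!E || M) only M is left, so M = True.
Set G = True.
All clauses satisfied.

S=T, W=F, V=T, G=T, U=F, M=T, E=T, C=T, D=T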